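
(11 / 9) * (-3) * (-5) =55 / 3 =18.33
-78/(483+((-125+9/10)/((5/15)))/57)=-14820/90529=-0.16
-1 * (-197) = 197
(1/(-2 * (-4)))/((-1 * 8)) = -1/64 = -0.02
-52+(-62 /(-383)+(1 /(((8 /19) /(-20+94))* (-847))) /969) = -51.84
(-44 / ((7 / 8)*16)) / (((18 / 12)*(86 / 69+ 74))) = -23 / 826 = -0.03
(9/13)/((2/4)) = 18/13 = 1.38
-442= -442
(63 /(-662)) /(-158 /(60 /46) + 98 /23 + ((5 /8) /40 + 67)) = 695520 /364377709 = 0.00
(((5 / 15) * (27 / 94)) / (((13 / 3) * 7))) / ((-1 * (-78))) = 9 / 222404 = 0.00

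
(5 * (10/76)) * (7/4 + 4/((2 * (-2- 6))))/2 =75/152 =0.49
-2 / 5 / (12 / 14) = -7 / 15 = -0.47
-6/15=-2/5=-0.40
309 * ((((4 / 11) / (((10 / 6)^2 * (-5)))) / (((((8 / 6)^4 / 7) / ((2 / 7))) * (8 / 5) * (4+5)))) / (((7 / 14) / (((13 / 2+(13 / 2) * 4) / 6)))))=-108459 / 28160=-3.85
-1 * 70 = -70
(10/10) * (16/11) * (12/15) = 1.16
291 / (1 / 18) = 5238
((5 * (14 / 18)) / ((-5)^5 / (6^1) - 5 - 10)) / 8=-7 / 7716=-0.00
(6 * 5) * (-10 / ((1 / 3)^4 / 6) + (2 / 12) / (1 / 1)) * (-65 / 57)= 9476675 / 57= 166257.46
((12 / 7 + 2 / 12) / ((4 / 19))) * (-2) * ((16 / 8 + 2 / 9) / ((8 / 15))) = -37525 / 504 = -74.45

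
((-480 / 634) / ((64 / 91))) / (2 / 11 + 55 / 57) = -855855 / 911692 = -0.94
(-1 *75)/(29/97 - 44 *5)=7275/21311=0.34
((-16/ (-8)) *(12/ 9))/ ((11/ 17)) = 136/ 33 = 4.12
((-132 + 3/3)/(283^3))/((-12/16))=0.00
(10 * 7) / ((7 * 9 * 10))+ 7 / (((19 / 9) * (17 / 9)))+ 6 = 22868 / 2907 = 7.87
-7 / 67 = -0.10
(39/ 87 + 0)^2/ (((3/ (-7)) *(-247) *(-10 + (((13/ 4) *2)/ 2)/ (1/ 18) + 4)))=26/ 719055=0.00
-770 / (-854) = 55 / 61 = 0.90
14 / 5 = 2.80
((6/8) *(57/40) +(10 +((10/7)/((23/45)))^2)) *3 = 234918273/4147360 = 56.64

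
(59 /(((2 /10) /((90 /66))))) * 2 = 8850 /11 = 804.55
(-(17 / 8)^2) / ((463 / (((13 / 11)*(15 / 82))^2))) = -10989225 / 24108713728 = -0.00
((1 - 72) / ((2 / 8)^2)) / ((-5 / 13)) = 14768 / 5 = 2953.60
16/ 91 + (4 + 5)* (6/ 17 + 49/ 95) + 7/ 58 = 69172781/ 8523970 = 8.12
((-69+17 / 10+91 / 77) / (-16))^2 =17.08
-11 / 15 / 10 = -11 / 150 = -0.07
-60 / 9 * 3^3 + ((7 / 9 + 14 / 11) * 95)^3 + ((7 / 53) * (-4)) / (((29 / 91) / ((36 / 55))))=55117836475308773 / 7456747815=7391672.33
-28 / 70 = -2 / 5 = -0.40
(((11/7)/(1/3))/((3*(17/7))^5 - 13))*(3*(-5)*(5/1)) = -1188495/68961352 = -0.02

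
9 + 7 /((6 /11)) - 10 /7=857 /42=20.40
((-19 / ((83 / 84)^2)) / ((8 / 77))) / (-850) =645183 / 2927825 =0.22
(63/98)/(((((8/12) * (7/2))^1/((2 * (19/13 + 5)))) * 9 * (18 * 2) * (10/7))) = 1/130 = 0.01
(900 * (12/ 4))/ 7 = 385.71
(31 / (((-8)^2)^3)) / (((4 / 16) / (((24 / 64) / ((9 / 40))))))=155 / 196608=0.00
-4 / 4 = -1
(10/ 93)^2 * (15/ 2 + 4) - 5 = -42095/ 8649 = -4.87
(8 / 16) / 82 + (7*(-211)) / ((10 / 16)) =-1937819 / 820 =-2363.19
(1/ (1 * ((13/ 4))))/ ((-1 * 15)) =-4/ 195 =-0.02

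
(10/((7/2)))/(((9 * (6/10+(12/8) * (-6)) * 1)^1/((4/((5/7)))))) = -0.21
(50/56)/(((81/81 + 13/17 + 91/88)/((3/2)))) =14025/29309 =0.48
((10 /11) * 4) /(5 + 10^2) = 0.03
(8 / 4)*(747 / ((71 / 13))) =19422 / 71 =273.55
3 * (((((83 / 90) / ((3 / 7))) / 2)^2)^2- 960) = -81515390171279 / 28343520000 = -2875.98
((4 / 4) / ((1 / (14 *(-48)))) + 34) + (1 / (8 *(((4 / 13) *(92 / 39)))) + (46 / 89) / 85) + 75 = -562.82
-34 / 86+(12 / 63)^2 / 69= -516605 / 1308447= -0.39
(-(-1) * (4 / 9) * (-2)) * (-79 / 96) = 79 / 108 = 0.73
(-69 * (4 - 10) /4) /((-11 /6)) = -621 /11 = -56.45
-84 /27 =-28 /9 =-3.11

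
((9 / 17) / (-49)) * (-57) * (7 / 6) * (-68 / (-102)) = 57 / 119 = 0.48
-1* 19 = -19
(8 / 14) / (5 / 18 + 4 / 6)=72 / 119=0.61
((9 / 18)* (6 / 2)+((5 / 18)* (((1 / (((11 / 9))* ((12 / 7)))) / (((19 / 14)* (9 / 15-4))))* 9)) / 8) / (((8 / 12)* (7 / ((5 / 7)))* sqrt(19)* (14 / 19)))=0.07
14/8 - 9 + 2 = -21/4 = -5.25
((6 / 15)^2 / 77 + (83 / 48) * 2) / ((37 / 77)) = 159871 / 22200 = 7.20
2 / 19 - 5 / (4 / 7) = -657 / 76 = -8.64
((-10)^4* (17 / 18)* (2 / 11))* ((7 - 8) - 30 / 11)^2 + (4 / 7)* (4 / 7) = 14002921664 / 586971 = 23856.24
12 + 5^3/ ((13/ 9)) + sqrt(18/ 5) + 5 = 3 * sqrt(10)/ 5 + 1346/ 13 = 105.44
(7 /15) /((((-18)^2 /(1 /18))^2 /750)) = 0.00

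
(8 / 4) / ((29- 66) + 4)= -2 / 33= -0.06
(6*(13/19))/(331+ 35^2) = 39/14782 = 0.00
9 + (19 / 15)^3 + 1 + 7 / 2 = 15.53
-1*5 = -5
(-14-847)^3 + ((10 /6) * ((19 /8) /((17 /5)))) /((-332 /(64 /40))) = -10807312615187 /16932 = -638277381.01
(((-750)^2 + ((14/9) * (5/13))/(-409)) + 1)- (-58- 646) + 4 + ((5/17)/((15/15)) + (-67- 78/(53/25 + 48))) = 574018786898951/1019316753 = 563140.74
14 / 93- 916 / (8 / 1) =-21269 / 186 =-114.35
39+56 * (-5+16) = 655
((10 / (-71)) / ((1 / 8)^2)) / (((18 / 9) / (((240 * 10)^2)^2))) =-10616832000000000 / 71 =-149532845070422.54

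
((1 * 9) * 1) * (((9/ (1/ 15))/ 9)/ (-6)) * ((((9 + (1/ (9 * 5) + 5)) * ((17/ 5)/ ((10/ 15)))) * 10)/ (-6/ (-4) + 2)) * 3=-96543/ 7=-13791.86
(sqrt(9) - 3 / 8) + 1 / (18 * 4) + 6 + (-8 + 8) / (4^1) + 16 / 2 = 599 / 36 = 16.64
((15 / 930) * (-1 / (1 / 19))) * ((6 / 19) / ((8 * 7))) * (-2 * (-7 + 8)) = 3 / 868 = 0.00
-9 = -9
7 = 7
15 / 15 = 1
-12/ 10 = -6/ 5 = -1.20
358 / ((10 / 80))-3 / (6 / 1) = 2863.50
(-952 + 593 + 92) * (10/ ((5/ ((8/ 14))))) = -2136/ 7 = -305.14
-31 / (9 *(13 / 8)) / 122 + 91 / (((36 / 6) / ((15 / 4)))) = 56.86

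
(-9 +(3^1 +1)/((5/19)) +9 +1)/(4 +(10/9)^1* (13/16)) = 5832/1765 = 3.30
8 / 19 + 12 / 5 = 2.82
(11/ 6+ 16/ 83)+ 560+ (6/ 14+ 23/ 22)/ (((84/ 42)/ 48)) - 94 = 19303481/ 38346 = 503.40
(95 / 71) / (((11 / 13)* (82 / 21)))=25935 / 64042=0.40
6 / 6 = 1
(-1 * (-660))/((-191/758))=-500280/191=-2619.27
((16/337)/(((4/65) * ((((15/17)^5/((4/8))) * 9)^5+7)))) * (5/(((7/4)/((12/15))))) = 24005810035369353896388611162797120/1125663822251223247109843902752074824241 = 0.00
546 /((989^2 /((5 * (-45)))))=-122850 /978121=-0.13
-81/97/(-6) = 27/194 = 0.14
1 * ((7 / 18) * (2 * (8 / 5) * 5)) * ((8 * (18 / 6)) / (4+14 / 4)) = 896 / 45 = 19.91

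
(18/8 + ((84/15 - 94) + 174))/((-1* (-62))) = 1757/1240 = 1.42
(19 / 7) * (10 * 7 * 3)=570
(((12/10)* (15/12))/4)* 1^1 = 0.38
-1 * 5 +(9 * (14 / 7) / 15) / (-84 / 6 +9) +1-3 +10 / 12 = -6.41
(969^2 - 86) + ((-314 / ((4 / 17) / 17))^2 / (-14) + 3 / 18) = -6018396359 / 168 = -35823787.85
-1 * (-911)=911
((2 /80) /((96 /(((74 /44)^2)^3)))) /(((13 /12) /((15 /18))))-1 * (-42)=23774249918665 /565992480768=42.00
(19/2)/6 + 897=10783/12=898.58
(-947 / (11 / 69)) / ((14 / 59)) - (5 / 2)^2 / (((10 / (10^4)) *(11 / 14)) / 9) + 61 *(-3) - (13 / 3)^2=-134201797 / 1386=-96826.69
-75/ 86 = -0.87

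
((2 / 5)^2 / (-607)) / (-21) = 4 / 318675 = 0.00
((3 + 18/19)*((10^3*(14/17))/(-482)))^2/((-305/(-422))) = 23262750000000/369631491589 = 62.93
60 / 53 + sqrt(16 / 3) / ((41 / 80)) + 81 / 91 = 9753 / 4823 + 320 * sqrt(3) / 123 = 6.53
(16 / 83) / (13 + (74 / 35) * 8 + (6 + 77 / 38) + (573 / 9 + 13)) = 63840 / 37954489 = 0.00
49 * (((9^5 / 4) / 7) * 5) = 2066715 / 4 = 516678.75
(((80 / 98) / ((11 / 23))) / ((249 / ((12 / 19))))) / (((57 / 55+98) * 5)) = 3680 / 420906031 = 0.00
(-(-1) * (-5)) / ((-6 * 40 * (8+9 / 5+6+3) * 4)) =5 / 18048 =0.00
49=49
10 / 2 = 5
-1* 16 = -16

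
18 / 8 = 9 / 4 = 2.25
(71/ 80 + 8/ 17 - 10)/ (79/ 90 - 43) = 105777/ 515576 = 0.21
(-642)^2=412164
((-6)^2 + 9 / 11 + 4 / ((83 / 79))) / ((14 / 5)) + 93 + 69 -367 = -2434855 / 12782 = -190.49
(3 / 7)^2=0.18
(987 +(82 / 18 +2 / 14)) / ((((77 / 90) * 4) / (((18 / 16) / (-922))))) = -2811465 / 7951328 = -0.35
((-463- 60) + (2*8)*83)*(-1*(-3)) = 2415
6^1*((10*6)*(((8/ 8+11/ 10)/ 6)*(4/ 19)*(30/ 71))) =15120/ 1349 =11.21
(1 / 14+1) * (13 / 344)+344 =1656899 / 4816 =344.04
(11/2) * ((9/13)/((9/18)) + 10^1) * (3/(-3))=-62.62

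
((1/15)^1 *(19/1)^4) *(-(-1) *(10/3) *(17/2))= 2215457/9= 246161.89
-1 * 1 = -1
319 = 319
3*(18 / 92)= 27 / 46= 0.59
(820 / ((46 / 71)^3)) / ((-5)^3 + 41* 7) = 73371755 / 3942108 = 18.61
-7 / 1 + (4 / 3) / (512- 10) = -5269 / 753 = -7.00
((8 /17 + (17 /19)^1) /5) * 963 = 424683 /1615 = 262.96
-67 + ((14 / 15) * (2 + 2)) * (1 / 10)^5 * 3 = -4187493 / 62500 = -67.00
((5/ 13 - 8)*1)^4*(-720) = -69162912720/ 28561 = -2421585.82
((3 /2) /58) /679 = 3 /78764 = 0.00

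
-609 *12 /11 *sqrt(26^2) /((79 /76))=-14440608 /869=-16617.50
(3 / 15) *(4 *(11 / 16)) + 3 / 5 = 23 / 20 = 1.15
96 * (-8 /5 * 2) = -1536 /5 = -307.20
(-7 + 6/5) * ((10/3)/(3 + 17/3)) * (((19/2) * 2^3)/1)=-2204/13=-169.54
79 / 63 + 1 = 2.25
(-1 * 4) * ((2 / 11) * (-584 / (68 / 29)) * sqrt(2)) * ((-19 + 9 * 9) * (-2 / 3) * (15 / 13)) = -21000640 * sqrt(2) / 2431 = -12216.94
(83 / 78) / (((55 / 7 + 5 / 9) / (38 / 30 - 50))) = -424711 / 68900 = -6.16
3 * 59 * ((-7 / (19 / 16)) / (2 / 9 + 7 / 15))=-892080 / 589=-1514.57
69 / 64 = 1.08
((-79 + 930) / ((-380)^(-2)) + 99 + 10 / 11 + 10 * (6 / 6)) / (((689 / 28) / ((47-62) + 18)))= 113545287156 / 7579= 14981565.79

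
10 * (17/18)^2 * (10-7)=26.76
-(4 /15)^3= -64 /3375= -0.02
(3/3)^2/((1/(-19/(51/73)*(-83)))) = 2257.27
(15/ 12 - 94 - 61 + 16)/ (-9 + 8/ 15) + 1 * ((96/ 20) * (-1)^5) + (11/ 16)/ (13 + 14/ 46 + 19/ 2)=61281689/ 5328920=11.50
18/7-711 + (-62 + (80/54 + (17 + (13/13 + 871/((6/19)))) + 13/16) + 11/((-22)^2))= 2008.05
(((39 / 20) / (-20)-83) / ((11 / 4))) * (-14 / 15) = 28.20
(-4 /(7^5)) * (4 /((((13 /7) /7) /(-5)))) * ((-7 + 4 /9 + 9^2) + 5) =4400 /3087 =1.43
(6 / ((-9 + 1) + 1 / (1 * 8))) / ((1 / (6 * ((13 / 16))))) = -26 / 7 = -3.71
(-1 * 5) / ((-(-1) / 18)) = -90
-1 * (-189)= 189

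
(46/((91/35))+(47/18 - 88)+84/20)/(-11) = 5.77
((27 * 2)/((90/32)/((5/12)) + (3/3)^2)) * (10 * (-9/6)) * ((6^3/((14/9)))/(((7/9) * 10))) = -2834352/1519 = -1865.93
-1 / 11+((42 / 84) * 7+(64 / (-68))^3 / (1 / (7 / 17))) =5633291 / 1837462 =3.07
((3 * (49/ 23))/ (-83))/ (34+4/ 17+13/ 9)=-22491/ 10421231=-0.00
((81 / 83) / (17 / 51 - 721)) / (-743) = 243 / 133328378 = 0.00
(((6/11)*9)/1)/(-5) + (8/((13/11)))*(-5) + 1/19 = -472423/13585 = -34.78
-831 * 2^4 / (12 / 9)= -9972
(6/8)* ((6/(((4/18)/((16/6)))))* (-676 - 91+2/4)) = -41391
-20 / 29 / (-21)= 20 / 609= 0.03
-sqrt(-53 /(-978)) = -sqrt(51834) /978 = -0.23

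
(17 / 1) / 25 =17 / 25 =0.68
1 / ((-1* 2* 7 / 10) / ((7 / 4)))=-5 / 4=-1.25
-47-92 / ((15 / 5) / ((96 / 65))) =-5999 / 65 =-92.29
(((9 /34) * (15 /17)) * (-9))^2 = 1476225 /334084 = 4.42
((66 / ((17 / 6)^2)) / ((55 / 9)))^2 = 3779136 / 2088025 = 1.81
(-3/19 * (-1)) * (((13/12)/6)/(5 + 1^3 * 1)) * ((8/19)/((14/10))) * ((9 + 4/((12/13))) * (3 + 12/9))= 16900/204687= 0.08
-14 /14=-1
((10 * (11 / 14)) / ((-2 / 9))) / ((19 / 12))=-2970 / 133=-22.33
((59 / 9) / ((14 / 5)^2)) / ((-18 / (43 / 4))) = -63425 / 127008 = -0.50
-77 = -77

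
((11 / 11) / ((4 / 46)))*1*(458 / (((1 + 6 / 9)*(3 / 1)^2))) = 351.13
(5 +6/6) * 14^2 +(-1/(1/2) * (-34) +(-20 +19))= 1243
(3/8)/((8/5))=15/64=0.23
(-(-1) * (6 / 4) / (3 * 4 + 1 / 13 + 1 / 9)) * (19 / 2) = 6669 / 5704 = 1.17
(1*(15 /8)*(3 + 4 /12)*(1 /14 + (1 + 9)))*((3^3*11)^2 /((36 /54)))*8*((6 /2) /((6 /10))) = 4664050875 /14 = 333146491.07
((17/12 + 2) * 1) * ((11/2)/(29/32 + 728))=1804/69975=0.03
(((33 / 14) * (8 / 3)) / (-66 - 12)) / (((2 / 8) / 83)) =-7304 / 273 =-26.75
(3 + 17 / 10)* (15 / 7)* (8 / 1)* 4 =2256 / 7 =322.29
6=6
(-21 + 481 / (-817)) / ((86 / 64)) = -564416 / 35131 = -16.07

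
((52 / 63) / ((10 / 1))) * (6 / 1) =52 / 105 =0.50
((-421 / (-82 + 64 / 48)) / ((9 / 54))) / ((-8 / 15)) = -56835 / 968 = -58.71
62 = 62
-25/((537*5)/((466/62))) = -1165/16647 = -0.07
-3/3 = -1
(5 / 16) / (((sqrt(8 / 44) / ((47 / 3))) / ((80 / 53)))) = 1175 * sqrt(22) / 318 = 17.33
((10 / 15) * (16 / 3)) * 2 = 64 / 9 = 7.11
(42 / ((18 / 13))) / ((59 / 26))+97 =110.37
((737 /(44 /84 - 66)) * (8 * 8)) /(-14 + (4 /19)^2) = 16253664 /314875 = 51.62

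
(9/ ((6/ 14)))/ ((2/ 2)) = 21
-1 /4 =-0.25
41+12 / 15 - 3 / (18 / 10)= 602 / 15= 40.13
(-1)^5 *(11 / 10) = -1.10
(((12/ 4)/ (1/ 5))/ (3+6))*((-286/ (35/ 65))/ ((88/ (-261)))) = 73515/ 28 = 2625.54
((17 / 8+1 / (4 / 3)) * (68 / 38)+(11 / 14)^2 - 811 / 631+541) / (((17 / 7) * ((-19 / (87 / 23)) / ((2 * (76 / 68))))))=-55757666553 / 557836181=-99.95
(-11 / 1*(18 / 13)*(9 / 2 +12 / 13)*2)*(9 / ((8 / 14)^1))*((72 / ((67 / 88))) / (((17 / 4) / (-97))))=1080965305728 / 192491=5615666.74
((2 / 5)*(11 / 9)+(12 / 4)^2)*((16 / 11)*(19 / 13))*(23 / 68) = 746396 / 109395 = 6.82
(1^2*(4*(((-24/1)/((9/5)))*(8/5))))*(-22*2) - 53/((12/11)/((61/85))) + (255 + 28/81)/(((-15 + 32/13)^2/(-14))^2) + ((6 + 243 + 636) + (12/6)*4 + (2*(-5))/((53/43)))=4746585961537693247/1030362924590820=4606.71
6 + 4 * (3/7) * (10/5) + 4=94/7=13.43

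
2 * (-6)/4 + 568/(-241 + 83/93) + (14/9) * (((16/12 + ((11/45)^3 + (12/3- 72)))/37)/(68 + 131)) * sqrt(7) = -5.40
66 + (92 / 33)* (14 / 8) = 2339 / 33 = 70.88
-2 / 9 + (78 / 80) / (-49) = -4271 / 17640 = -0.24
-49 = -49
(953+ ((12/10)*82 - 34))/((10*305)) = 5087/15250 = 0.33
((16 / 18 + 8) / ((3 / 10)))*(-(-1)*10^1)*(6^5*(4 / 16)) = 576000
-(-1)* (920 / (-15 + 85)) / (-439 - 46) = -92 / 3395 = -0.03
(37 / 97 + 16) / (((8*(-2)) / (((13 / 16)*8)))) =-20657 / 3104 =-6.65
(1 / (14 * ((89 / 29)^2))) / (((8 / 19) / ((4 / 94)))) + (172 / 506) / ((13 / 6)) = 10810160083 / 68569308808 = 0.16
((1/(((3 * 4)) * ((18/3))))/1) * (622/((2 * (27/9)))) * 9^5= 680157/8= 85019.62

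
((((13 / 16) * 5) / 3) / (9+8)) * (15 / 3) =325 / 816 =0.40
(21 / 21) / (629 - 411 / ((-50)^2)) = 2500 / 1572089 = 0.00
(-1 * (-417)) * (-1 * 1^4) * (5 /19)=-2085 /19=-109.74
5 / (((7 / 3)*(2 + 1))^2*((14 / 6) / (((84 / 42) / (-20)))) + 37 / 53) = -795 / 181679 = -0.00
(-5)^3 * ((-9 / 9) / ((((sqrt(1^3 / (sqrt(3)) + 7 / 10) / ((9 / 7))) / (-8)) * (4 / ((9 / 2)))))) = -1279.80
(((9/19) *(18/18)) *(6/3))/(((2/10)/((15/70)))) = 135/133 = 1.02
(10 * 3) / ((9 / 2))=20 / 3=6.67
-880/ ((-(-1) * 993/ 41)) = -36080/ 993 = -36.33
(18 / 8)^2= 81 / 16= 5.06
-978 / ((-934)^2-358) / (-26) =163 / 3778658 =0.00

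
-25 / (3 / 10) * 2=-500 / 3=-166.67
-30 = -30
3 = 3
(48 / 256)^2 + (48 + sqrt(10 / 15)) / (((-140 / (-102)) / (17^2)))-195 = 4913 * sqrt(6) / 70 + 88809531 / 8960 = 10083.70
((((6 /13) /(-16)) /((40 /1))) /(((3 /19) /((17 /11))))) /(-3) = 323 /137280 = 0.00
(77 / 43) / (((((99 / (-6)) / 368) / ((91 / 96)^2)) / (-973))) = 1297243493 / 37152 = 34917.19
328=328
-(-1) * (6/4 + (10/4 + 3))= 7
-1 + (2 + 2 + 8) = 11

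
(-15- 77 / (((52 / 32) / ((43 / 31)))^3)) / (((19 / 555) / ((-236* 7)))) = 3774021649548780 / 1243565713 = 3034838.94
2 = 2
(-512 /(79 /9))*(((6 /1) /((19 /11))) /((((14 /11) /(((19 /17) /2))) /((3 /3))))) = -836352 /9401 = -88.96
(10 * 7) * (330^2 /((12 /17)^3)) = 520163875 /24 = 21673494.79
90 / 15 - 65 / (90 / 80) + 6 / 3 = -448 / 9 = -49.78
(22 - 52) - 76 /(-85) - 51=-6809 /85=-80.11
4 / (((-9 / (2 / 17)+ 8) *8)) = -1 / 137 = -0.01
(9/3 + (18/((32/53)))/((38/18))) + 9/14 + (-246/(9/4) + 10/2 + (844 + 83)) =840.43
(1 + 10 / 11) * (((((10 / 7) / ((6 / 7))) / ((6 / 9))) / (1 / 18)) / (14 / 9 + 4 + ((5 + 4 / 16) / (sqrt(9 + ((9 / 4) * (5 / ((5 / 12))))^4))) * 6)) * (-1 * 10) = -1004440500000 / 6495107069 + 160744500 * sqrt(2362) / 6495107069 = -153.44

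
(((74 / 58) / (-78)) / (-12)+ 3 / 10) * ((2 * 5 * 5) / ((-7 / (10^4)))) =-73037500 / 3393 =-21525.94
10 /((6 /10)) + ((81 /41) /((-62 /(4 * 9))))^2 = 87149342 /4846323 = 17.98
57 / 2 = 28.50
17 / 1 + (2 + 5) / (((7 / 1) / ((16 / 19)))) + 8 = 491 / 19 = 25.84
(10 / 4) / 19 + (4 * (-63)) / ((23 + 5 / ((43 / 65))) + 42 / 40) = -2699815 / 344318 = -7.84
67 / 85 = 0.79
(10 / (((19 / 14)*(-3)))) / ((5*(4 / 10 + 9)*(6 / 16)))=-1120 / 8037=-0.14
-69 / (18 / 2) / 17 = -23 / 51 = -0.45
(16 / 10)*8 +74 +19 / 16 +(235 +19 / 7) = 182393 / 560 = 325.70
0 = 0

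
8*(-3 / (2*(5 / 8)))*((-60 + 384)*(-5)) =31104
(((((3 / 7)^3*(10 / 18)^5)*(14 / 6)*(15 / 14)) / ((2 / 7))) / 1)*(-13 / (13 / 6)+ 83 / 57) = -578125 / 3490452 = -0.17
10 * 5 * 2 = 100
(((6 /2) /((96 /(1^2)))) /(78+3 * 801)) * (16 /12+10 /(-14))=13 /1667232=0.00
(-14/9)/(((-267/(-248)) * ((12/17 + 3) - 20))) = 59024/665631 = 0.09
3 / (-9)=-1 / 3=-0.33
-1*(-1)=1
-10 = -10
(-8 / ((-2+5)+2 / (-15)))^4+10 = 70.65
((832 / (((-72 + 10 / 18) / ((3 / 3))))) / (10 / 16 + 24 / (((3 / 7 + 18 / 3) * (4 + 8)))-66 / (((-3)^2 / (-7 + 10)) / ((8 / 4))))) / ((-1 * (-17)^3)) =2695680 / 48974891677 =0.00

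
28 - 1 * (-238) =266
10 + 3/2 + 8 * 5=103/2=51.50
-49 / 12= -4.08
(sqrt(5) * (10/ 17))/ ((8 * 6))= 5 * sqrt(5)/ 408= 0.03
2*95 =190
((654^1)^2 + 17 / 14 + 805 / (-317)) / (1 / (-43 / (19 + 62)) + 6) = 81622502261 / 785526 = 103908.08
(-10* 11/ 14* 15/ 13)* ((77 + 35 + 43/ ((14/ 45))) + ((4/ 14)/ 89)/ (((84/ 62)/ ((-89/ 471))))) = -9528230525/ 4200378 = -2268.42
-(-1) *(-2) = -2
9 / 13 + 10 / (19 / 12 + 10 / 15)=601 / 117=5.14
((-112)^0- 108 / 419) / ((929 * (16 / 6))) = 933 / 3114008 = 0.00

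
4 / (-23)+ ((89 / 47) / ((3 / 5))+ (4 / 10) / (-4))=2.88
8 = 8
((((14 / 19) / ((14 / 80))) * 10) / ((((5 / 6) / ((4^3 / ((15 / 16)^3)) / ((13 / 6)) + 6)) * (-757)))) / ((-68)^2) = -2448152 / 4052769825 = -0.00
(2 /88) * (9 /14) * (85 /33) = 255 /6776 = 0.04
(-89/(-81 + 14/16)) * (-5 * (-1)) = 3560/641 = 5.55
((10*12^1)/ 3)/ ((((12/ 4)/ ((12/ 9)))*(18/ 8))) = 640/ 81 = 7.90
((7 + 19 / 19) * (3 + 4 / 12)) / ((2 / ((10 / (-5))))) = -80 / 3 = -26.67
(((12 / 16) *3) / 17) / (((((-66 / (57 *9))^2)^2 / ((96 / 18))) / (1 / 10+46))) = 1182514900023 / 9955880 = 118775.53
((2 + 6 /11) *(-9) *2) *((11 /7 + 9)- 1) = -4824 /11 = -438.55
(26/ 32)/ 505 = 13/ 8080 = 0.00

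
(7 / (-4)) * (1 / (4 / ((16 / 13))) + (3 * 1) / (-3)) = 63 / 52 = 1.21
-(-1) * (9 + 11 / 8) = 83 / 8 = 10.38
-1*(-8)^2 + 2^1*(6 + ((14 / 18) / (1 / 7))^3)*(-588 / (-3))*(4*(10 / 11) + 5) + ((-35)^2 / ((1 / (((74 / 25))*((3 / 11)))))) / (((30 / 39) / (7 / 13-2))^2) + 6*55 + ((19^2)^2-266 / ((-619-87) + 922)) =561993132157 / 801900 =700826.95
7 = 7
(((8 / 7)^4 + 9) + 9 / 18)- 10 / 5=44207 / 4802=9.21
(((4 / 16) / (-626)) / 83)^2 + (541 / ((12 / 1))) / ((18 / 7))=20447026128563 / 1166241786048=17.53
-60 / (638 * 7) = -30 / 2233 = -0.01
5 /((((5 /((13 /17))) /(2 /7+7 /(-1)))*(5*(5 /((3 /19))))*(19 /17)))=-1833 /63175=-0.03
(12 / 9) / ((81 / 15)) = 20 / 81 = 0.25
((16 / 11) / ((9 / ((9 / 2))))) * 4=32 / 11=2.91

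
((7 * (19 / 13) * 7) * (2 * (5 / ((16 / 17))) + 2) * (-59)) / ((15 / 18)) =-16643487 / 260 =-64013.41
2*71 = 142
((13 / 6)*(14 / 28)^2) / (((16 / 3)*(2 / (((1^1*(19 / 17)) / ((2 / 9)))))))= 2223 / 8704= 0.26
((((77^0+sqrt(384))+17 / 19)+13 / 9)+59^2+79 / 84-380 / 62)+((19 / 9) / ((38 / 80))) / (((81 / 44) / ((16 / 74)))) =8 * sqrt(6)+1547893104253 / 444838716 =3499.27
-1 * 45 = -45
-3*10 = -30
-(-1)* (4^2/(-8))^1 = -2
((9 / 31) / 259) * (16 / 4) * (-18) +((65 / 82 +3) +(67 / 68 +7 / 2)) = 183494667 / 22384852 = 8.20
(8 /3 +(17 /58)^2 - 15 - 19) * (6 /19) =-315349 /31958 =-9.87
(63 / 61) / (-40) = -63 / 2440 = -0.03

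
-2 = -2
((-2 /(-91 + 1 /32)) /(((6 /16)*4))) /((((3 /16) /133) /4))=1089536 /26199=41.59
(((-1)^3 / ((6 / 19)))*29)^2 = 303601 / 36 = 8433.36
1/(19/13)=13/19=0.68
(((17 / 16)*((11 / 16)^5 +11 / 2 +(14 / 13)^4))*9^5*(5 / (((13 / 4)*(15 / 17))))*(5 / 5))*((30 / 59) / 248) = 17884114533235947375 / 11393321771466752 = 1569.70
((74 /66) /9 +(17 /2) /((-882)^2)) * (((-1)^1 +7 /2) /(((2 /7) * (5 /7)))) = 2132275 /1397088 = 1.53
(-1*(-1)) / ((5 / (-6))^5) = -7776 / 3125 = -2.49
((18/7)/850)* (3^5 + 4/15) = 10947/14875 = 0.74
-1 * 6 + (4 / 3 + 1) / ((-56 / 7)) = -151 / 24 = -6.29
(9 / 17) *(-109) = -981 / 17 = -57.71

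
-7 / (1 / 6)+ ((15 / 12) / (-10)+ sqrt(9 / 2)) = -337 / 8+ 3 * sqrt(2) / 2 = -40.00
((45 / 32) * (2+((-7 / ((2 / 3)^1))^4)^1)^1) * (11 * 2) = 96283935 / 256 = 376109.12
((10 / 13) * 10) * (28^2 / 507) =78400 / 6591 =11.90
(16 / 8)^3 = 8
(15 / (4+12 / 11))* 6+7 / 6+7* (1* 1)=2171 / 84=25.85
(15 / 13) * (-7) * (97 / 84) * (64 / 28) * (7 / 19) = -1940 / 247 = -7.85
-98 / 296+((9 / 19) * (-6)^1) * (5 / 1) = -40891 / 2812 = -14.54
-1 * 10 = -10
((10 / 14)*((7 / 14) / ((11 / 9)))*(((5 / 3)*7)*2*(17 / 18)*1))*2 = 425 / 33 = 12.88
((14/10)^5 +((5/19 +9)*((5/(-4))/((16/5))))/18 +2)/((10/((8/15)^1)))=30682601/80156250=0.38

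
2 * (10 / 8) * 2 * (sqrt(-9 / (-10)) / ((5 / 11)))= 33 * sqrt(10) / 10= 10.44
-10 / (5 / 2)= -4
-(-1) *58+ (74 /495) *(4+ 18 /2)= 29672 /495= 59.94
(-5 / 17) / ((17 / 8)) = -40 / 289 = -0.14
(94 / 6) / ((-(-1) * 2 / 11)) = 517 / 6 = 86.17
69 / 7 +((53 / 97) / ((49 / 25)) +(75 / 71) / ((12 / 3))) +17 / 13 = 205447451 / 17548076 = 11.71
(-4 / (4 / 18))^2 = 324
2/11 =0.18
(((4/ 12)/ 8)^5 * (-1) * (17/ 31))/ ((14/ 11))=-187/ 3455778816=-0.00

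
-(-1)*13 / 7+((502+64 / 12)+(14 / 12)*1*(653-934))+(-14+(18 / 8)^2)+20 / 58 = 561139 / 3248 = 172.76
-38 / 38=-1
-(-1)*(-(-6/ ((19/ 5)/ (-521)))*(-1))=15630/ 19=822.63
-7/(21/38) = -38/3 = -12.67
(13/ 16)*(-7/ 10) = -0.57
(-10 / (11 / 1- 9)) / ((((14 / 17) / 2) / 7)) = -85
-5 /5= -1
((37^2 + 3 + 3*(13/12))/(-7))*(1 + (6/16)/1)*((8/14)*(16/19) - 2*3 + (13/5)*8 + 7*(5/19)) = -689038757/148960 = -4625.66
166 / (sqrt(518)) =83 * sqrt(518) / 259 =7.29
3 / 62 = 0.05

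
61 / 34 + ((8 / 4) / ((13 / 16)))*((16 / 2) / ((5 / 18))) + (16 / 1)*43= 1681117 / 2210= 760.69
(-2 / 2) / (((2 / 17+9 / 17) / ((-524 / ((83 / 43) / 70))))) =26813080 / 913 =29368.11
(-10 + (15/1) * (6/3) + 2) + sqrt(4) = 24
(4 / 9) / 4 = 0.11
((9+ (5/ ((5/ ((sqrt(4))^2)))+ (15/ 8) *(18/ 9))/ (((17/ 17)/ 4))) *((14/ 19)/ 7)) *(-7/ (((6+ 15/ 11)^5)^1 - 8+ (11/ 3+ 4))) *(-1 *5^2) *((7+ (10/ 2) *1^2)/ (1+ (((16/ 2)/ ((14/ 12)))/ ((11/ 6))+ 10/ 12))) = 187502016240/ 2558824505183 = 0.07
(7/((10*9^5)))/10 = 7/5904900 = 0.00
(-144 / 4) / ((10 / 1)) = -18 / 5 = -3.60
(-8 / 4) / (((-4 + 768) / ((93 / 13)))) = -93 / 4966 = -0.02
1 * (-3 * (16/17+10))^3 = -173741112/4913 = -35363.55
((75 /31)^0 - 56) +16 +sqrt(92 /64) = -39 +sqrt(23) /4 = -37.80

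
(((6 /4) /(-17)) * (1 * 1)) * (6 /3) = -3 /17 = -0.18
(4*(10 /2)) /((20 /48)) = 48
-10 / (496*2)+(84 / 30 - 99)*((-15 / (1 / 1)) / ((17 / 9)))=6441467 / 8432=763.93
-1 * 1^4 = -1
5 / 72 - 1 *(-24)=1733 / 72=24.07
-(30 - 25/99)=-29.75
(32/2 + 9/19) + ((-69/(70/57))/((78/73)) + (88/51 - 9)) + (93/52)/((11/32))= -740708957/19399380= -38.18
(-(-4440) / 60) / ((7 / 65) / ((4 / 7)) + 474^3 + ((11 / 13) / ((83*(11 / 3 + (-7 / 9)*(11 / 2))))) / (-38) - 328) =30341480 / 43665529359373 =0.00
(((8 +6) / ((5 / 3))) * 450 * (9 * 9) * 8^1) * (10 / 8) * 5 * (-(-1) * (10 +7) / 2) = 130126500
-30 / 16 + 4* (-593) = -18991 / 8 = -2373.88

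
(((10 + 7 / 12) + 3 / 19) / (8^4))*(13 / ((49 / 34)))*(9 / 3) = 541229 / 7626752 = 0.07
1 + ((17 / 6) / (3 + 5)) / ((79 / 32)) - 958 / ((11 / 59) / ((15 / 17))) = -200885033 / 44319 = -4532.71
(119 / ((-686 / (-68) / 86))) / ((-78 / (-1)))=24854 / 1911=13.01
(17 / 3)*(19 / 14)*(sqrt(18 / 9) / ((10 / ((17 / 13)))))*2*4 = 10982*sqrt(2) / 1365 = 11.38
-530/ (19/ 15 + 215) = -3975/ 1622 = -2.45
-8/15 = -0.53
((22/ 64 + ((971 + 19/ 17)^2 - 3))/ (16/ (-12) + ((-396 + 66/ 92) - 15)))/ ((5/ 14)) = -4221155831361/ 656642680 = -6428.39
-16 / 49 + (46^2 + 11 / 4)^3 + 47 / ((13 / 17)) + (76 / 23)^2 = 205122937977164551 / 21566272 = 9511284007.60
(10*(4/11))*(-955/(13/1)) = -38200/143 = -267.13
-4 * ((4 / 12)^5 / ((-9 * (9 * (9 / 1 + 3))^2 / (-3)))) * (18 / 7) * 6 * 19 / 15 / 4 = -19 / 8266860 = -0.00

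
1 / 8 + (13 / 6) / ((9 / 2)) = 131 / 216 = 0.61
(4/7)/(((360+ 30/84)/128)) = 1024/5045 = 0.20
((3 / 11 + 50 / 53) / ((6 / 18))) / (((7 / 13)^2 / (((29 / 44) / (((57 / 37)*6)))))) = 128567933 / 143292072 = 0.90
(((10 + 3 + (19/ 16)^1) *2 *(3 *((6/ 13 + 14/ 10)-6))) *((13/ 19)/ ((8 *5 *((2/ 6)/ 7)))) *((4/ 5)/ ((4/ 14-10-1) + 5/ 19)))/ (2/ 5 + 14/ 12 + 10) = 80786349/ 96466000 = 0.84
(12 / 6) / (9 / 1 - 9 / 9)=1 / 4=0.25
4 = 4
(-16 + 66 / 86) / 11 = -655 / 473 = -1.38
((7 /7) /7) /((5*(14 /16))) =8 /245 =0.03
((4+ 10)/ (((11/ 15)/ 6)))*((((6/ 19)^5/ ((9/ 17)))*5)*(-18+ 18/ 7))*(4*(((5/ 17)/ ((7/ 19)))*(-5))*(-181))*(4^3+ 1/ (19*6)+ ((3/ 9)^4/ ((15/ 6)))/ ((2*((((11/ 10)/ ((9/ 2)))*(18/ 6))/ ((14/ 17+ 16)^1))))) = -31454643012480000/ 3241213591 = -9704588.15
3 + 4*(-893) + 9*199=-1778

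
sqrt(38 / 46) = sqrt(437) / 23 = 0.91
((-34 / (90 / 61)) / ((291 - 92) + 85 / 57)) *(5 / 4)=-19703 / 137136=-0.14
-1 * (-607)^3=223648543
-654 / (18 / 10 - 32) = 21.66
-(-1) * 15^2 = 225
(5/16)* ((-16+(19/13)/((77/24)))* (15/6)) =-48625/4004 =-12.14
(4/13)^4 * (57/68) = 3648/485537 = 0.01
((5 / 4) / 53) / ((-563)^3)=-5 / 37832151964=-0.00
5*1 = 5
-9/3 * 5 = -15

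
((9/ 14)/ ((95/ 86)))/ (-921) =-129/ 204155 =-0.00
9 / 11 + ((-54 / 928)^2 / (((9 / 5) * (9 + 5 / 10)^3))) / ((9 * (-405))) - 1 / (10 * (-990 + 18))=2018738985431 / 2467037437920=0.82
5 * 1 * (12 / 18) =10 / 3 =3.33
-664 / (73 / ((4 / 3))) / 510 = -1328 / 55845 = -0.02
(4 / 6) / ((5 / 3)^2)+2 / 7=92 / 175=0.53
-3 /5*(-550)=330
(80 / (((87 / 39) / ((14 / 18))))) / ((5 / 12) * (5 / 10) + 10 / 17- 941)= -990080 / 33373461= -0.03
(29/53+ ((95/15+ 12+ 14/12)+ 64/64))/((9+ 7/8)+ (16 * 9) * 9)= 8924/553691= 0.02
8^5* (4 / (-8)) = -16384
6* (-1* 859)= -5154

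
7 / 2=3.50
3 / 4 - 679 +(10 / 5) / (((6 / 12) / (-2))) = -2745 / 4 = -686.25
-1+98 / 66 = 0.48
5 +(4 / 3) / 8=31 / 6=5.17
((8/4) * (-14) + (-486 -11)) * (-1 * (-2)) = -1050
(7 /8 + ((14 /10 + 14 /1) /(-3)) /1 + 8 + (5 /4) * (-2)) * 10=12.42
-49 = -49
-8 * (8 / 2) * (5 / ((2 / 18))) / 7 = -1440 / 7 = -205.71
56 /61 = 0.92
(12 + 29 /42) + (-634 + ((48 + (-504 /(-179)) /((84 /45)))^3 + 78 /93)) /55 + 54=928824994341787 /410707625790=2261.52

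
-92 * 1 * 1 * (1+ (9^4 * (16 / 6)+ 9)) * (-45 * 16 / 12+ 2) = 93412016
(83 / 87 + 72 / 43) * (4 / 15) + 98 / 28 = 4.20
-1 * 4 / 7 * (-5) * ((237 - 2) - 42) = 551.43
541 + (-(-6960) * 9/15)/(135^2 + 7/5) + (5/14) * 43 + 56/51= 9071885089/16267062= 557.68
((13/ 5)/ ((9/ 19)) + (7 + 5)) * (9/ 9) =787/ 45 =17.49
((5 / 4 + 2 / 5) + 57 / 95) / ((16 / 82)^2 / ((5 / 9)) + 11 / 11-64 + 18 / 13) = -109265 / 2988852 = -0.04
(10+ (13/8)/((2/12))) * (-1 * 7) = -553/4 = -138.25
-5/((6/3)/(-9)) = 45/2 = 22.50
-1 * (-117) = 117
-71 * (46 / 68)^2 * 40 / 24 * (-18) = 563385 / 578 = 974.71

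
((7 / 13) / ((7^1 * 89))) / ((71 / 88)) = 88 / 82147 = 0.00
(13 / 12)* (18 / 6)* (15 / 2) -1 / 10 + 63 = 3491 / 40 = 87.28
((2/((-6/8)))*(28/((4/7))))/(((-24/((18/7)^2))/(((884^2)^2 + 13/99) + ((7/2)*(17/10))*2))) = 1209133490297102/55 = 21984245278129.13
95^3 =857375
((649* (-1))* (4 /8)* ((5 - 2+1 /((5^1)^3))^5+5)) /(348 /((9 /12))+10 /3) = -14929138610761947 /85571289062500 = -174.46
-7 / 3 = -2.33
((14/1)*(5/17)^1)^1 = 70/17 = 4.12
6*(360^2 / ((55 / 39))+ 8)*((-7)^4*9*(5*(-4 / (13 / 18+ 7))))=-47187376225920 / 1529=-30861593345.93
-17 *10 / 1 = -170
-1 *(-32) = 32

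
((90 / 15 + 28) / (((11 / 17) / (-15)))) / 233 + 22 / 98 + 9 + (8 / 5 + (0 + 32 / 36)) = 47079814 / 5651415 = 8.33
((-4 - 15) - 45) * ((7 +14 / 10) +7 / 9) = -587.38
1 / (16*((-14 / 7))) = -1 / 32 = -0.03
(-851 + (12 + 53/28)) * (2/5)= -23439/70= -334.84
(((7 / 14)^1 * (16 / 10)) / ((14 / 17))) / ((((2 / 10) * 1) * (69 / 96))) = 1088 / 161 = 6.76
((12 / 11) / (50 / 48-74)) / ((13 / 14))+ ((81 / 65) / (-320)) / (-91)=-0.02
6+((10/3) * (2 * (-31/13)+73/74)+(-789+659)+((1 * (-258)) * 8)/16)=-265.61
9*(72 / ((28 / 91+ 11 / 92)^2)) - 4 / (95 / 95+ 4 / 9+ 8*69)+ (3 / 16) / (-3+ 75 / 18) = 36937089519003 / 10405149608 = 3549.89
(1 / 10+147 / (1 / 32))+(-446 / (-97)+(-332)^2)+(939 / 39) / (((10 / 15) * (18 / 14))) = 2174483299 / 18915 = 114960.79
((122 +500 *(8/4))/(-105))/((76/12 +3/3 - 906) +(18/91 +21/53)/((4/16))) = 35139/2947370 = 0.01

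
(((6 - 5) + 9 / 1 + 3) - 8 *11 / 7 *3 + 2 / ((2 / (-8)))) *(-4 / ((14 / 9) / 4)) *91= 214344 / 7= 30620.57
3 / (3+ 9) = 1 / 4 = 0.25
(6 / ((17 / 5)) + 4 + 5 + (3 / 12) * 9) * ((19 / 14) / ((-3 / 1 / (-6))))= 16815 / 476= 35.33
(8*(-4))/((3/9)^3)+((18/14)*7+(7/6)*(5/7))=-5125/6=-854.17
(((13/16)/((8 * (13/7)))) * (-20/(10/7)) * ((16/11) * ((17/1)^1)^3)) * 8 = -481474/11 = -43770.36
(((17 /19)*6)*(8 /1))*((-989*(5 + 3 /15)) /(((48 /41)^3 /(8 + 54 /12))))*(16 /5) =-15063994049 /2736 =-5505845.78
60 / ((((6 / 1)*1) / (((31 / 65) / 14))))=31 / 91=0.34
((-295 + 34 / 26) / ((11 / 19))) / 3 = -72542 / 429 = -169.10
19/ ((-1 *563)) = -19/ 563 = -0.03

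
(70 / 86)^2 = 1225 / 1849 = 0.66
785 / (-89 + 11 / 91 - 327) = -14287 / 7569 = -1.89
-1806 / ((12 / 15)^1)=-4515 / 2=-2257.50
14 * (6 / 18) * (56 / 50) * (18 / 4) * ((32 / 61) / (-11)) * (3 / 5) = -56448 / 83875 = -0.67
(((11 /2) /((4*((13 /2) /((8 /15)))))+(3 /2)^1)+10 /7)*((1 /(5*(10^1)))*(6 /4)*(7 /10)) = 8303 /130000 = 0.06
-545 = -545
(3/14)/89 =3/1246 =0.00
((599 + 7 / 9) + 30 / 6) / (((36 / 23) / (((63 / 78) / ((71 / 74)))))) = 32423951 / 99684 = 325.27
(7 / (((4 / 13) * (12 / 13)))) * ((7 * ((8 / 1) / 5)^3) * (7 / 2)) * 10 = 1854944 / 75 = 24732.59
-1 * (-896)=896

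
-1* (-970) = 970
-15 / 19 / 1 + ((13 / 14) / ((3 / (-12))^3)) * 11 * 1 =-654.50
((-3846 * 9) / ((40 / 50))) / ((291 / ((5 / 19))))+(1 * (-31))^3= -109953851 / 3686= -29830.13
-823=-823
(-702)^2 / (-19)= -492804 / 19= -25937.05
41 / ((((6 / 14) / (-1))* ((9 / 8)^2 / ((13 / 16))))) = -14924 / 243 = -61.42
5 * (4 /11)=20 /11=1.82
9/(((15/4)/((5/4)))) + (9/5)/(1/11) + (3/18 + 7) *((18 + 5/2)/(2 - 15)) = 8969/780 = 11.50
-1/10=-0.10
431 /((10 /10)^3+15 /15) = 431 /2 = 215.50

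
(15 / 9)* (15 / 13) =25 / 13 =1.92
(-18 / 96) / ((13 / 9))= -27 / 208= -0.13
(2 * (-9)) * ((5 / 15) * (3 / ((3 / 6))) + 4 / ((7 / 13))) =-1188 / 7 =-169.71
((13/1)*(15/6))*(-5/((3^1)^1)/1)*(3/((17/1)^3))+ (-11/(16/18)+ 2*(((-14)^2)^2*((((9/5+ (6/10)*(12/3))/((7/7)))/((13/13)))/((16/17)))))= 67376959021/196520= 342850.39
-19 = -19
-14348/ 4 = -3587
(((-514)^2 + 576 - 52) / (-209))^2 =70076678400 / 43681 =1604282.83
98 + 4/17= 1670/17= 98.24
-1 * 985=-985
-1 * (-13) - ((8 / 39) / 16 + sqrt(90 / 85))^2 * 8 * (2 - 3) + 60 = 8 * sqrt(34) / 221 + 2106619 / 25857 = 81.68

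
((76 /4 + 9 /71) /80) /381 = 679 /1082040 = 0.00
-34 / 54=-17 / 27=-0.63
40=40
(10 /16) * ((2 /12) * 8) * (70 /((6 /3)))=175 /6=29.17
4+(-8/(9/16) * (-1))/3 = 236/27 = 8.74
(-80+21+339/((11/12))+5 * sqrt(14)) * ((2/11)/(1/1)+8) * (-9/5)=-553878/121 - 810 * sqrt(14)/11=-4853.03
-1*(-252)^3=16003008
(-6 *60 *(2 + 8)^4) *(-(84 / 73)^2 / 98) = 259200000 / 5329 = 48639.52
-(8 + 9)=-17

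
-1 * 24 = -24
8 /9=0.89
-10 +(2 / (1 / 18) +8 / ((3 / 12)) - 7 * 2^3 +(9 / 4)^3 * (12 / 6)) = 793 / 32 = 24.78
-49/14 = -7/2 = -3.50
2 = 2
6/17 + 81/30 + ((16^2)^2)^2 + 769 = 730144571569/170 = 4294968068.05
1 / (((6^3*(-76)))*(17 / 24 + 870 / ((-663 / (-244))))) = -221 / 1164165948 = -0.00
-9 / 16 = -0.56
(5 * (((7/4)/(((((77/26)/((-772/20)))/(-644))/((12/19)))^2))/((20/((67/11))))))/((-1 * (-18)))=49978108517792/12012275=4160586.44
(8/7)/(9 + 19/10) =80/763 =0.10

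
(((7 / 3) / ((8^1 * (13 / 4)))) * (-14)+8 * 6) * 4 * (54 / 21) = 43752 / 91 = 480.79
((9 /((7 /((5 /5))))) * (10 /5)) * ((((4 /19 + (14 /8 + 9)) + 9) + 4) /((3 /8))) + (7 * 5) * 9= 63747 /133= 479.30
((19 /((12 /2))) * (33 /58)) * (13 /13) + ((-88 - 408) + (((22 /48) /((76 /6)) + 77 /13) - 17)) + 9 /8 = -57775499 /114608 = -504.11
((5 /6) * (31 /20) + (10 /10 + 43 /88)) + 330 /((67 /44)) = 219.50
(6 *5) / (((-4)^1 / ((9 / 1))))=-135 / 2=-67.50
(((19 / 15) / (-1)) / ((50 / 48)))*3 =-456 / 125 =-3.65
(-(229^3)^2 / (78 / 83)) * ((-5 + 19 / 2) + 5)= -227428343096944817 / 156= -1457873994211184.72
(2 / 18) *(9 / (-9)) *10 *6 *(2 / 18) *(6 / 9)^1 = -40 / 81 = -0.49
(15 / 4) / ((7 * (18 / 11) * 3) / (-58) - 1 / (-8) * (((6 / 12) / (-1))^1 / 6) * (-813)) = 38280 / 80401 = 0.48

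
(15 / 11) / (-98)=-15 / 1078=-0.01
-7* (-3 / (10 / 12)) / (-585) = -14 / 325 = -0.04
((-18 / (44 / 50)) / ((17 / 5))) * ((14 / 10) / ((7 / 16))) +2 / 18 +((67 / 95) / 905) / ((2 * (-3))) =-5539062937 / 289391850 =-19.14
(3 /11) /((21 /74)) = 74 /77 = 0.96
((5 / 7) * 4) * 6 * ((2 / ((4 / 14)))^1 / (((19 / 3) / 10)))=3600 / 19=189.47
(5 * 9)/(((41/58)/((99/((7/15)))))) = 3875850/287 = 13504.70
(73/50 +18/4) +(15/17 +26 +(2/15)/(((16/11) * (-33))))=32.84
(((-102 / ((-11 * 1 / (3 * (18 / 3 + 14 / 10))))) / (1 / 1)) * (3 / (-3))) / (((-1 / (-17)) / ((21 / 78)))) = -673659 / 715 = -942.18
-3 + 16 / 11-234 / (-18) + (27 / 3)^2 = 1017 / 11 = 92.45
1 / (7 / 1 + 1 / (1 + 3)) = 4 / 29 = 0.14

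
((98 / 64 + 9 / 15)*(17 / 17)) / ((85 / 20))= 341 / 680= 0.50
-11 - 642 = -653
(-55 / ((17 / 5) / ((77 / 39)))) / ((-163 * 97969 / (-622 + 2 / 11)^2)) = 2729160000 / 3529137287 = 0.77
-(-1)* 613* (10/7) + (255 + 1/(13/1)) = 102902/91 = 1130.79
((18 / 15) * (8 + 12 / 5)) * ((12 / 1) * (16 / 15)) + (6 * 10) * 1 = 27468 / 125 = 219.74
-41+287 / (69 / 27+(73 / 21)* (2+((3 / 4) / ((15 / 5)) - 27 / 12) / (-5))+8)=-153668 / 5953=-25.81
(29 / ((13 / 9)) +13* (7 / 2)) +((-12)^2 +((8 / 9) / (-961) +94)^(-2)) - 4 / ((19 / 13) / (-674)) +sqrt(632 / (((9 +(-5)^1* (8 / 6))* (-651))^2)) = 2* sqrt(158) / 1519 +335367098873760205 / 163258539756988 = 2054.23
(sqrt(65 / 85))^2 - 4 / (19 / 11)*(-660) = 493927 / 323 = 1529.19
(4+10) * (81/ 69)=378/ 23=16.43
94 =94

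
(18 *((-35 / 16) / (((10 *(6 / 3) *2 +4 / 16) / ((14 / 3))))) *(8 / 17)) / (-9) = 280 / 1173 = 0.24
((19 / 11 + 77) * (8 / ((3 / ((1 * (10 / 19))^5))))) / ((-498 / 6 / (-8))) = 5542400000 / 6782035161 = 0.82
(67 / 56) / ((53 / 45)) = 1.02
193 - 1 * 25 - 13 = 155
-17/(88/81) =-15.65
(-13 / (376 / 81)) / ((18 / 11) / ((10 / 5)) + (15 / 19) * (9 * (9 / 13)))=-317889 / 651232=-0.49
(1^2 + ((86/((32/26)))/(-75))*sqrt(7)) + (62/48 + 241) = 5839/24 - 559*sqrt(7)/600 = 240.83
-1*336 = -336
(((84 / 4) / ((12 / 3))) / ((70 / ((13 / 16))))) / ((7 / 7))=39 / 640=0.06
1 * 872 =872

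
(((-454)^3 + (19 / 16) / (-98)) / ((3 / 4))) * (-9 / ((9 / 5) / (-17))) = -10605355254.71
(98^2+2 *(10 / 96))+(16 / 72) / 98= 33883655 / 3528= 9604.21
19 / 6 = 3.17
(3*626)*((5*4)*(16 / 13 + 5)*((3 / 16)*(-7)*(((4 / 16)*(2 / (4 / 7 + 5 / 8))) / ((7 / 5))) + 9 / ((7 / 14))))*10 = 2760941700 / 67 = 41208085.07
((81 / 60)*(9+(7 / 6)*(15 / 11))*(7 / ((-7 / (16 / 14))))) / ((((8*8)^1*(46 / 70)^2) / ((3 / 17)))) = -0.10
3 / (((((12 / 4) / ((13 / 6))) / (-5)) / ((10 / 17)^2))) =-3250 / 867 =-3.75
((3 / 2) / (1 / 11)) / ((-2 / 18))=-297 / 2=-148.50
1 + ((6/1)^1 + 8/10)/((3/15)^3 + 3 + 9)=2351/1501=1.57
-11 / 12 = -0.92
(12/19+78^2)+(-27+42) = 115893/19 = 6099.63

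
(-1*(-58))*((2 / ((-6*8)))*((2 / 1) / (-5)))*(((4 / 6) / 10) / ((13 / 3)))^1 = 29 / 1950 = 0.01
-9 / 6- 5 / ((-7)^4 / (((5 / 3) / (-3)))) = -64777 / 43218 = -1.50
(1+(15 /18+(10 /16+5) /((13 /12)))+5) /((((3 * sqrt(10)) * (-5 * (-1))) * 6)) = 469 * sqrt(10) /35100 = 0.04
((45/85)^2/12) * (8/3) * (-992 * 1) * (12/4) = -53568/289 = -185.36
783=783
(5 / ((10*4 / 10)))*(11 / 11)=5 / 4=1.25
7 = 7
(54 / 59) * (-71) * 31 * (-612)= 1232858.44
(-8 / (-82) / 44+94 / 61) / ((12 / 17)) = 721735 / 330132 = 2.19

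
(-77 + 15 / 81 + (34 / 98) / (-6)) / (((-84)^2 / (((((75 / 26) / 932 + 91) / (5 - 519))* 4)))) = 448546061735 / 58135418070912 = 0.01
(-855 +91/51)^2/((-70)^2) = 473367049/3186225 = 148.57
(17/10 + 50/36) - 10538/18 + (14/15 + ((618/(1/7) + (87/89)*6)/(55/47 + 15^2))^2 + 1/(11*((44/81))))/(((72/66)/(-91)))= -31274.91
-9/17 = -0.53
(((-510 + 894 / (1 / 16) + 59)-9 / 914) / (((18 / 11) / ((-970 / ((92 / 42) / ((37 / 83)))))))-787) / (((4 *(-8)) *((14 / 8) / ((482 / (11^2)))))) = 4218377334138697 / 35468822928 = 118931.98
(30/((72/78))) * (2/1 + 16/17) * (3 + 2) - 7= 8006/17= 470.94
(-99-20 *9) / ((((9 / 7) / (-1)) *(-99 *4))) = -217 / 396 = -0.55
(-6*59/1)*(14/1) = -4956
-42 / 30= -7 / 5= -1.40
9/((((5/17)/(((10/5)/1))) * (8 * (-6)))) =-51/40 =-1.28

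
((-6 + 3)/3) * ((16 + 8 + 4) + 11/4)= -123/4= -30.75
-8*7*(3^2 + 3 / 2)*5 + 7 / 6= -17633 / 6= -2938.83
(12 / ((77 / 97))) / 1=1164 / 77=15.12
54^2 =2916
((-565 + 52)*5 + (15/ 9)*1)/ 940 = -769/ 282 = -2.73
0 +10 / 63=10 / 63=0.16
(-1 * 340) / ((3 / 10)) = -3400 / 3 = -1133.33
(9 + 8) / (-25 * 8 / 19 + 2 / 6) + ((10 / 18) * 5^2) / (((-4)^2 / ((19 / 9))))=124051 / 752976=0.16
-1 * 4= -4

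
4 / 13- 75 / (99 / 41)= -13193 / 429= -30.75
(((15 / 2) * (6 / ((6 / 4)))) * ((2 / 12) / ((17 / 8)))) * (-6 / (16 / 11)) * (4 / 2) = -330 / 17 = -19.41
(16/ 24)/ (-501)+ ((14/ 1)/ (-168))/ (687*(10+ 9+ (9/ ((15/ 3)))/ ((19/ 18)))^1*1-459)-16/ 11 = -3815399705/ 2620678896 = -1.46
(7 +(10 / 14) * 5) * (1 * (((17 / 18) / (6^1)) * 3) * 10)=3145 / 63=49.92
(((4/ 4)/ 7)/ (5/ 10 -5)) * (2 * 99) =-44/ 7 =-6.29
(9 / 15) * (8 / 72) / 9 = 1 / 135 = 0.01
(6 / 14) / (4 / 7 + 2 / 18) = 27 / 43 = 0.63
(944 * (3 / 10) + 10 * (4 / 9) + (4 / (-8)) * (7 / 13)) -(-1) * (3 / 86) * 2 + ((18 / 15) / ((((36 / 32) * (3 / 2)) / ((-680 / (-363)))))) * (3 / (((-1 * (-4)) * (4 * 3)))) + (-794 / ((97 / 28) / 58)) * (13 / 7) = -24400.14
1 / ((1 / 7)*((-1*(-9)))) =7 / 9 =0.78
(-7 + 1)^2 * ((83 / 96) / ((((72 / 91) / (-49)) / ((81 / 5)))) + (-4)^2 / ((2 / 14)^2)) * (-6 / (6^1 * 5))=960939 / 1600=600.59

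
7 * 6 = 42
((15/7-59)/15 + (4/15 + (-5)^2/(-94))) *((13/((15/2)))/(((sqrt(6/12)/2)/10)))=-389012 *sqrt(2)/2961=-185.80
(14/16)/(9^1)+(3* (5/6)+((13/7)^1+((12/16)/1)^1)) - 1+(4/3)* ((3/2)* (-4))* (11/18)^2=5519/4536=1.22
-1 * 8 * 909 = -7272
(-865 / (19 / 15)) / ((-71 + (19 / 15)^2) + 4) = 2919375 / 279566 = 10.44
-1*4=-4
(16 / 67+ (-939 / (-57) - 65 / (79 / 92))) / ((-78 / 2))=5931815 / 3922113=1.51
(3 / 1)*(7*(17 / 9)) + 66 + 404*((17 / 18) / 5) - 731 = -24706 / 45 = -549.02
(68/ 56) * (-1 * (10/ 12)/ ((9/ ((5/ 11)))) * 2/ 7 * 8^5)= -6963200/ 14553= -478.47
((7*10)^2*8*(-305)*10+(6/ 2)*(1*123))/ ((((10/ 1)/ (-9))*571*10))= 1076036679/ 57100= 18844.78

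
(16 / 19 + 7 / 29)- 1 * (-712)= 392909 / 551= 713.08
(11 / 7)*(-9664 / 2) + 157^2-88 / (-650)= 38802383 / 2275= 17055.99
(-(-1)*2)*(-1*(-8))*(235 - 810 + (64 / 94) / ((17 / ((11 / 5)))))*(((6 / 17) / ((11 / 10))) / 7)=-440980416 / 1045891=-421.63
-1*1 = -1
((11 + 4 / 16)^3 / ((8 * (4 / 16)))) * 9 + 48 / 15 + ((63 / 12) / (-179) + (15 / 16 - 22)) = 731962187 / 114560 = 6389.33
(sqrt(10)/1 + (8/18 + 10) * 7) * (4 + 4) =8 * sqrt(10) + 5264/9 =610.19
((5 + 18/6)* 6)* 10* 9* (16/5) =13824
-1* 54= -54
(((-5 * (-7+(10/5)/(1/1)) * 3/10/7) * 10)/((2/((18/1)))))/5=135/7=19.29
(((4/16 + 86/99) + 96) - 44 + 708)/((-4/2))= -301403/792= -380.56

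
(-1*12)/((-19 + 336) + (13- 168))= -2/27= -0.07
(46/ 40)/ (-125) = -23/ 2500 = -0.01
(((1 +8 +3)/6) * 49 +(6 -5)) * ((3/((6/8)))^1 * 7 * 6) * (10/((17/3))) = 498960/17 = 29350.59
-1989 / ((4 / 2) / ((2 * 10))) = -19890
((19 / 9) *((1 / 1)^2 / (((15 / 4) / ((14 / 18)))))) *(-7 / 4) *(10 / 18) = -931 / 2187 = -0.43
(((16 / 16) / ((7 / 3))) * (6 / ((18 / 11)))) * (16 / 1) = 176 / 7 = 25.14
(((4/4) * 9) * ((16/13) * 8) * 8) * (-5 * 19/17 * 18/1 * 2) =-142618.64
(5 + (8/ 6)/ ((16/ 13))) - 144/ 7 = -1217/ 84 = -14.49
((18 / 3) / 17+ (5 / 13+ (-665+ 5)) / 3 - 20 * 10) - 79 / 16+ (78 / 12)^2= -4054445 / 10608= -382.21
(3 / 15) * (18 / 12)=3 / 10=0.30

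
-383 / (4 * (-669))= 383 / 2676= 0.14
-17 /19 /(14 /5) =-85 /266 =-0.32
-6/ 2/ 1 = -3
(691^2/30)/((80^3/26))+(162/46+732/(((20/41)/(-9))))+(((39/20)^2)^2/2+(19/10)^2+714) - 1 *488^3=-20530345799439349/176640000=-116227048.23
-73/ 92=-0.79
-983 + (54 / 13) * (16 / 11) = -139705 / 143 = -976.96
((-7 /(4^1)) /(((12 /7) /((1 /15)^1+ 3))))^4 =1613227676641 /16796160000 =96.05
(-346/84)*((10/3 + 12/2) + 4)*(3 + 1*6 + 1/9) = -283720/567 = -500.39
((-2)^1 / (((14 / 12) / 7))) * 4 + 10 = -38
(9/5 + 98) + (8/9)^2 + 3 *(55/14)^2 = 11660219/79380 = 146.89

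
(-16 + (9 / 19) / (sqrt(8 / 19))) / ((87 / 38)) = -608 / 87 + 3 * sqrt(38) / 58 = -6.67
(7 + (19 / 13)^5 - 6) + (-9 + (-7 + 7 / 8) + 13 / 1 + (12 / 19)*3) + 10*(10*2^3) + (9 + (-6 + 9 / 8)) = 5725229730 / 7054567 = 811.56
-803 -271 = -1074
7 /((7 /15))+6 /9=47 /3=15.67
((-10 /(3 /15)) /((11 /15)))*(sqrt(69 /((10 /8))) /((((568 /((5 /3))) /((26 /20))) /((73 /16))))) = -23725*sqrt(345) /49984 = -8.82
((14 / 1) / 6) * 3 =7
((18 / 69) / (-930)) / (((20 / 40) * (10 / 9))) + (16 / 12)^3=1140557 / 481275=2.37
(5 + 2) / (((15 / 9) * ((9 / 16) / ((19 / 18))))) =1064 / 135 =7.88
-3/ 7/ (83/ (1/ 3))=-0.00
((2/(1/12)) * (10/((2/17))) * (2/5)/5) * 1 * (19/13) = 15504/65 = 238.52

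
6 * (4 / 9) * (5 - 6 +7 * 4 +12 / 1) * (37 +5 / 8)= 3913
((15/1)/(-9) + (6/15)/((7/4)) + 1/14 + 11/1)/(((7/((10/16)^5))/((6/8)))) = 180625/1835008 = 0.10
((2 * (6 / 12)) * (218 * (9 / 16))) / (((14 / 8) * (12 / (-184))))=-7521 / 7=-1074.43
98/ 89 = 1.10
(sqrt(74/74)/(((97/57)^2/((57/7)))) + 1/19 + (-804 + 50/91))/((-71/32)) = 59538578304/165005633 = 360.83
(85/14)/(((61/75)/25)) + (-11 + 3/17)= 2552239/14518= 175.80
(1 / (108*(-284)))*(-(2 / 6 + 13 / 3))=7 / 46008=0.00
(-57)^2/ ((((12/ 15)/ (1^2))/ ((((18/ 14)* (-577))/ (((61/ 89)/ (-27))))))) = 202717764855/ 1708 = 118687215.96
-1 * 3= -3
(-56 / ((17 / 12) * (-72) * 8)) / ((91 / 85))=5 / 78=0.06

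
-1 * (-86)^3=636056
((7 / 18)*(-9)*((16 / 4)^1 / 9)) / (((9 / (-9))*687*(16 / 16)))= 14 / 6183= 0.00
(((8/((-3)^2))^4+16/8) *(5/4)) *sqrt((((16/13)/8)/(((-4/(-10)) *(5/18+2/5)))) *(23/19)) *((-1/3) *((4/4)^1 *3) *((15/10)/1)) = -215225 *sqrt(693082)/43935372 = -4.08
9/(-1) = -9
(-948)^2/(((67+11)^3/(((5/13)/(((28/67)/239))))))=499685665/1199562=416.56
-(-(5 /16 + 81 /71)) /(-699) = -1651 /794064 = -0.00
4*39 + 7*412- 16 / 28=21276 / 7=3039.43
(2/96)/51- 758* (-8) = 14844673/2448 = 6064.00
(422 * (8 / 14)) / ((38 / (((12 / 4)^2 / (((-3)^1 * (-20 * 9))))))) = 211 / 1995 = 0.11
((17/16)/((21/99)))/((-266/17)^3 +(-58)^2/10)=-4593655/3204761056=-0.00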